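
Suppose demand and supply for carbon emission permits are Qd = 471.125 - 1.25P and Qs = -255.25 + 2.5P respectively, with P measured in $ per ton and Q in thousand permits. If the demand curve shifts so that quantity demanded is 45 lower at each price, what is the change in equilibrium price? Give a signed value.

ΔP = -12

The market clears where 471.125 - 1.25P = -255.25 + 2.5P. Rearranging, 3.75P = 726.375, hence P* = 193.7.
Then Q* = 471.125 - 1.25(193.7) = 229.
After the shift, demand is Qd = 426.125 - 1.25P.
Re-solving, 3.75P = 681.375 gives P = 181.7 and Q = 199.
ΔP = 181.7 - 193.7 = -12.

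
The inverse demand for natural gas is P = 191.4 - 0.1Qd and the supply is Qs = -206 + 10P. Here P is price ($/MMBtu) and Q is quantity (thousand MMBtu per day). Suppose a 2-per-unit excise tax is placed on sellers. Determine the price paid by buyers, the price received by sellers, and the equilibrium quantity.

Rewriting in direct form: Qd = 1914 - 10P.
The tax drives a wedge P_b - P_s = 2. Substituting P_s = P_b - 2 into supply: Qs = -226 + 10P_b.
Equate demand and the shifted supply: 1914 - 10P_b = -226 + 10P_b, giving 20P_b = 2140, so P_b = 107.
So P_s = 105 and the quantity traded is Q = 1914 - 10(107) = 844.

P_b = 107, P_s = 105, Q = 844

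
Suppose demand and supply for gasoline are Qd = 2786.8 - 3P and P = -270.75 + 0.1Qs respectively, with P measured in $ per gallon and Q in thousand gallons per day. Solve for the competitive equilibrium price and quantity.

Inverting to quantity form: Qs = 2707.5 + 10P.
At equilibrium Qd = Qs, so 2786.8 - 3P = 2707.5 + 10P; collecting terms, 79.3 = 13P and P* = 6.1.
Plugging P* into demand: Q* = 2786.8 - 3(6.1) = 2768.5.

P* = 6.1, Q* = 2768.5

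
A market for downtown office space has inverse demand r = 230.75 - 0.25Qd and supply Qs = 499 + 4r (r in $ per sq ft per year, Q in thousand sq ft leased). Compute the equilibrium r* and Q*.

r* = 53, Q* = 711

In direct form, Qd = 923 - 4r.
Equating demand and supply, 923 - 4r = 499 + 4r gives 8r = 424, so r* = 53.
Then Q* = 923 - 4(53) = 711.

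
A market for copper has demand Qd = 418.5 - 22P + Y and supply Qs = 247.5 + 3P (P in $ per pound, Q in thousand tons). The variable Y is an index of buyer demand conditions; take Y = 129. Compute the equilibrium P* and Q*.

P* = 12, Q* = 283.5

With Y = 129, demand is Qd = 547.5 - 22P.
Set Qd = Qs: 547.5 - 22P = 247.5 + 3P, so 300 = 25P and P* = 12.
Then Q* = 547.5 - 22(12) = 283.5.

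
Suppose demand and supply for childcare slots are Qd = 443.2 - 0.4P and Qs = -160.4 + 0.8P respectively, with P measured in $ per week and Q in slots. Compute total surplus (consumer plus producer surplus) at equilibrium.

Equating demand and supply, 443.2 - 0.4P = -160.4 + 0.8P gives 1.2P = 603.6, so P* = 503.
Substitute back: Q* = 443.2 - 0.4(503) = 242.
Demand choke price = 1108; supply choke price = 200.5. CS = ½(1108 - 503)(242) = 73205; PS = ½(503 - 200.5)(242) = 36602.5. Total surplus = 109807.5.

Total surplus = 109807.5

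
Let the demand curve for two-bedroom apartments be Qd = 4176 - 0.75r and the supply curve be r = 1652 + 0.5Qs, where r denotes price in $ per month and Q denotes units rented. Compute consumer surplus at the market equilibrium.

Consumer surplus = 3041664

Rewriting in direct form: Qs = -3304 + 2r.
At equilibrium Qd = Qs, so 4176 - 0.75r = -3304 + 2r; collecting terms, 7480 = 2.75r and r* = 2720.
Plugging r* into demand: Q* = 4176 - 0.75(2720) = 2136.
Demand choke price (Qd = 0): r = 4176/0.75 = 5568. Consumer surplus = ½ × (5568 - 2720) × 2136 = 3041664.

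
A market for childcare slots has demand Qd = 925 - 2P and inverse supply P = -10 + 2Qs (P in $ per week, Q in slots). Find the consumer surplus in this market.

Consumer surplus = 8930.25

Solving each curve for Q: Qs = 5 + 0.5P.
The market clears where 925 - 2P = 5 + 0.5P. Rearranging, 2.5P = 920, hence P* = 368.
From the demand curve, Q* = 925 - 2(368) = 189.
Demand choke price (Qd = 0): P = 925/2 = 462.5. Consumer surplus = ½ × (462.5 - 368) × 189 = 8930.25.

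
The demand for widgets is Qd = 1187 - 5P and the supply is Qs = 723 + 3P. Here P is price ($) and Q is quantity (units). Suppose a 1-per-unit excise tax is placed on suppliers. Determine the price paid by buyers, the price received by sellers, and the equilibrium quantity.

P_b = 58.375, P_s = 57.375, Q = 895.125

Suppliers keep P_s = P_b - 1 per unit, so supply in terms of the buyer price is Qs = 720 + 3P_b.
Market clearing requires 1187 - 5P_b = 720 + 3P_b; hence 467 = 8P_b and P_b = 58.375.
So P_s = 57.375 and the quantity traded is Q = 1187 - 5(58.375) = 895.125.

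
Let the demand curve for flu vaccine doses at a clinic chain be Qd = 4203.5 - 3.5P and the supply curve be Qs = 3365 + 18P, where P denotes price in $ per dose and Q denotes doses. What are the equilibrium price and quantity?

The market clears where 4203.5 - 3.5P = 3365 + 18P. Rearranging, 21.5P = 838.5, hence P* = 39.
From the demand curve, Q* = 4203.5 - 3.5(39) = 4067.

P* = 39, Q* = 4067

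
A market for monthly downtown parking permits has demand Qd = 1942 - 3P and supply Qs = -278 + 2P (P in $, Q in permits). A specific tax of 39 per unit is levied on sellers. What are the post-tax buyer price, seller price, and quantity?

P_b = 459.6, P_s = 420.6, Q = 563.2

The tax drives a wedge P_b - P_s = 39. Substituting P_s = P_b - 39 into supply: Qs = -356 + 2P_b.
Set Qd = Qs: 1942 - 3P_b = -356 + 2P_b, so 2298 = 5P_b and P_b = 459.6.
So P_s = 420.6 and the quantity traded is Q = 1942 - 3(459.6) = 563.2.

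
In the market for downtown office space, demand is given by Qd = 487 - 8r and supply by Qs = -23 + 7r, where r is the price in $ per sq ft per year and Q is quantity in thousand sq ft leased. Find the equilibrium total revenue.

The market clears where 487 - 8r = -23 + 7r. Rearranging, 15r = 510, hence r* = 34.
Substitute back: Q* = 487 - 8(34) = 215.
Total revenue = r* × Q* = 34 × 215 = 7310.

Total revenue = 7310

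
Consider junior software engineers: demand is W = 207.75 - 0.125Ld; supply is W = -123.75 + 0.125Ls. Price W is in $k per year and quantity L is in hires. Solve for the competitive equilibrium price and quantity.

W* = 42, L* = 1326

Inverting to quantity form: Ld = 1662 - 8W and Ls = 990 + 8W.
Equating demand and supply, 1662 - 8W = 990 + 8W gives 16W = 672, so W* = 42.
Plugging W* into demand: L* = 1662 - 8(42) = 1326.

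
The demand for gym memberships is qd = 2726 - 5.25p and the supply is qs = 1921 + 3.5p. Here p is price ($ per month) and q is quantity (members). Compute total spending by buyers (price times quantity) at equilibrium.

The market clears where 2726 - 5.25p = 1921 + 3.5p. Rearranging, 8.75p = 805, hence p* = 92.
Then q* = 2726 - 5.25(92) = 2243.
Total spending by buyers = p* × q* = 92 × 2243 = 206356.

Total spending by buyers = 206356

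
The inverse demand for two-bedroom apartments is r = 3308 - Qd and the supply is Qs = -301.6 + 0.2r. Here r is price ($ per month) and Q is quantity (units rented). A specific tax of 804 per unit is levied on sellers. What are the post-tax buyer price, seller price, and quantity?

Inverting to quantity form: Qd = 3308 - r.
Sellers keep r_s = r_b - 804 per unit, so supply in terms of the buyer price is Qs = -462.4 + 0.2r_b.
Equate demand and the shifted supply: 3308 - r_b = -462.4 + 0.2r_b, giving 1.2r_b = 3770.4, so r_b = 3142.
So r_s = 2338 and the quantity traded is Q = 3308 - 3142 = 166.

r_b = 3142, r_s = 2338, Q = 166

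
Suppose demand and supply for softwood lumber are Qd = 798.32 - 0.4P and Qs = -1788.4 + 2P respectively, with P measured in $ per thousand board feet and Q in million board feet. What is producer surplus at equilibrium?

Set Qd = Qs: 798.32 - 0.4P = -1788.4 + 2P, so 2586.72 = 2.4P and P* = 1077.8.
From the demand curve, Q* = 798.32 - 0.4(1077.8) = 367.2.
Supply choke price (Qs = 0): P = 894.2. Producer surplus = ½ × (1077.8 - 894.2) × 367.2 = 33708.96.

Producer surplus = 33708.96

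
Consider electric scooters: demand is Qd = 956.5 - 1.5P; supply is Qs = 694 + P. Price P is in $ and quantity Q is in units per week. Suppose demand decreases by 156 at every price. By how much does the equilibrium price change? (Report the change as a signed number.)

Equating demand and supply, 956.5 - 1.5P = 694 + P gives 2.5P = 262.5, so P* = 105.
Substitute back: Q* = 956.5 - 1.5(105) = 799.
After the shift, demand is Qd = 800.5 - 1.5P.
Re-solving, 2.5P = 106.5 gives P = 42.6 and Q = 736.6.
ΔP = 42.6 - 105 = -62.4.

ΔP = -62.4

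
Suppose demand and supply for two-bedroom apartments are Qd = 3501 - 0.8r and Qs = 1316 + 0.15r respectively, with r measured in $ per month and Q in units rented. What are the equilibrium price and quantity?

r* = 2300, Q* = 1661

The market clears where 3501 - 0.8r = 1316 + 0.15r. Rearranging, 0.95r = 2185, hence r* = 2300.
Plugging r* into demand: Q* = 3501 - 0.8(2300) = 1661.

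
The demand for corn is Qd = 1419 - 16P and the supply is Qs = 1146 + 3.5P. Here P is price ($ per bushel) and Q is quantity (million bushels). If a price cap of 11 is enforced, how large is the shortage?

At P = 11: Qd = 1243 and Qs = 1184.5.
Shortage = Qd - Qs = 1243 - 1184.5 = 58.5.

Shortage = 58.5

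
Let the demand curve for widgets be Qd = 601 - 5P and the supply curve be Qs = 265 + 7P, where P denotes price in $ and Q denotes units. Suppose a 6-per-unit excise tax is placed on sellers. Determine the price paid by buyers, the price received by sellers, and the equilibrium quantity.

The tax drives a wedge P_b - P_s = 6. Substituting P_s = P_b - 6 into supply: Qs = 223 + 7P_b.
Market clearing requires 601 - 5P_b = 223 + 7P_b; hence 378 = 12P_b and P_b = 31.5.
So P_s = 25.5 and the quantity traded is Q = 601 - 5(31.5) = 443.5.

P_b = 31.5, P_s = 25.5, Q = 443.5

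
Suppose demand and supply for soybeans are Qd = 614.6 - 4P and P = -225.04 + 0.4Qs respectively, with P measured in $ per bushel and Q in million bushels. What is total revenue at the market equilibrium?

Rewriting in direct form: Qs = 562.6 + 2.5P.
Set Qd = Qs: 614.6 - 4P = 562.6 + 2.5P, so 52 = 6.5P and P* = 8.
Then Q* = 614.6 - 4(8) = 582.6.
Total revenue = P* × Q* = 8 × 582.6 = 4660.8.

Total revenue = 4660.8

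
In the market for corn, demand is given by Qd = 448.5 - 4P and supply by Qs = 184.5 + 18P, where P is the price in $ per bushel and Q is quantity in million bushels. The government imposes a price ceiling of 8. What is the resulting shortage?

Shortage = 88

At P = 8: Qd = 416.5 and Qs = 328.5.
Shortage = Qd - Qs = 416.5 - 328.5 = 88.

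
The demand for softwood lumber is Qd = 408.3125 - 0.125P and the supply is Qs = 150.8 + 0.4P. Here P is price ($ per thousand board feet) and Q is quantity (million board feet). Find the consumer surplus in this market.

The market clears where 408.3125 - 0.125P = 150.8 + 0.4P. Rearranging, 0.525P = 257.5125, hence P* = 490.5.
Substitute back: Q* = 408.3125 - 0.125(490.5) = 347.
Demand choke price (Qd = 0): P = 408.3125/0.125 = 3266.5. Consumer surplus = ½ × (3266.5 - 490.5) × 347 = 481636.

Consumer surplus = 481636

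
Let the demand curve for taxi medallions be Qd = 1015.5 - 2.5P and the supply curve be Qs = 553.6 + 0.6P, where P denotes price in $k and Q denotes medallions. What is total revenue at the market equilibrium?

Total revenue = 95807

Set Qd = Qs: 1015.5 - 2.5P = 553.6 + 0.6P, so 461.9 = 3.1P and P* = 149.
From the demand curve, Q* = 1015.5 - 2.5(149) = 643.
Total revenue = P* × Q* = 149 × 643 = 95807.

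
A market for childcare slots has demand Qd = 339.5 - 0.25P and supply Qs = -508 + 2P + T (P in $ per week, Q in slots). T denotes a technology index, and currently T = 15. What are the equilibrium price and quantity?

P* = 370, Q* = 247

With T = 15, supply is Qs = -493 + 2P.
Equating demand and supply, 339.5 - 0.25P = -493 + 2P gives 2.25P = 832.5, so P* = 370.
From the demand curve, Q* = 339.5 - 0.25(370) = 247.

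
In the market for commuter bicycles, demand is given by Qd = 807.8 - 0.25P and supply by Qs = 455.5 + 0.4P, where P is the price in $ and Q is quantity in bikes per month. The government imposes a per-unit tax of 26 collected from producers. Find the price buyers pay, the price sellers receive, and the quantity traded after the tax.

P_b = 558, P_s = 532, Q = 668.3

The tax drives a wedge P_b - P_s = 26. Substituting P_s = P_b - 26 into supply: Qs = 445.1 + 0.4P_b.
Equate demand and the shifted supply: 807.8 - 0.25P_b = 445.1 + 0.4P_b, giving 0.65P_b = 362.7, so P_b = 558.
So P_s = 532 and the quantity traded is Q = 807.8 - 0.25(558) = 668.3.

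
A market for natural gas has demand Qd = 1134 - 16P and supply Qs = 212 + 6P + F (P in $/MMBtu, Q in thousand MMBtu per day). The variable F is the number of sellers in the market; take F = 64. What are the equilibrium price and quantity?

With F = 64, supply is Qs = 276 + 6P.
Set Qd = Qs: 1134 - 16P = 276 + 6P, so 858 = 22P and P* = 39.
Then Q* = 1134 - 16(39) = 510.

P* = 39, Q* = 510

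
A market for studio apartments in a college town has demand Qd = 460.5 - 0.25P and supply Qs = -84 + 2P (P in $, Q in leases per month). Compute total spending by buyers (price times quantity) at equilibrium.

At equilibrium Qd = Qs, so 460.5 - 0.25P = -84 + 2P; collecting terms, 544.5 = 2.25P and P* = 242.
Then Q* = 460.5 - 0.25(242) = 400.
Total spending by buyers = P* × Q* = 242 × 400 = 96800.

Total spending by buyers = 96800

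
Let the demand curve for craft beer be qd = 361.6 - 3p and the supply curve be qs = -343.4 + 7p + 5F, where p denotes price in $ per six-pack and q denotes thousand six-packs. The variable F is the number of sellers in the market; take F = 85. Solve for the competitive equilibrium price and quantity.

With F = 85, supply is qs = 81.6 + 7p.
Set qd = qs: 361.6 - 3p = 81.6 + 7p, so 280 = 10p and p* = 28.
Plugging p* into demand: q* = 361.6 - 3(28) = 277.6.

p* = 28, q* = 277.6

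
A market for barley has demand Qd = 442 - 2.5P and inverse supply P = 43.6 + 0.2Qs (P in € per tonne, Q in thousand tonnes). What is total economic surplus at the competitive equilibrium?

In direct form, Qs = -218 + 5P.
The market clears where 442 - 2.5P = -218 + 5P. Rearranging, 7.5P = 660, hence P* = 88.
Substitute back: Q* = 442 - 2.5(88) = 222.
Demand choke price = 176.8; supply choke price = 43.6. CS = ½(176.8 - 88)(222) = 9856.8; PS = ½(88 - 43.6)(222) = 4928.4. Total surplus = 14785.2.

Total surplus = 14785.2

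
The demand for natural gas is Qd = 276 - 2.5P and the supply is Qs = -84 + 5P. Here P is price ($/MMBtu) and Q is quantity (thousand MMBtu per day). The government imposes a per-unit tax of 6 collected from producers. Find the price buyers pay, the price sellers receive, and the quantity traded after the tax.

P_b = 52, P_s = 46, Q = 146

With a tax of 6 on producers, they supply based on the net price P_s = P_b - 6, so Qs = -114 + 5P_b.
Equate demand and the shifted supply: 276 - 2.5P_b = -114 + 5P_b, giving 7.5P_b = 390, so P_b = 52.
Then P_s = 52 - 6 = 46 and Q = 276 - 2.5(52) = 146.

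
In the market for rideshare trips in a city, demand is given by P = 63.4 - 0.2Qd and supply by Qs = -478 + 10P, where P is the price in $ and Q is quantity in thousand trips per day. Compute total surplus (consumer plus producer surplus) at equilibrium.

Total surplus = 405.6

Solving each curve for Q: Qd = 317 - 5P.
The market clears where 317 - 5P = -478 + 10P. Rearranging, 15P = 795, hence P* = 53.
From the demand curve, Q* = 317 - 5(53) = 52.
Demand choke price = 63.4; supply choke price = 47.8. CS = ½(63.4 - 53)(52) = 270.4; PS = ½(53 - 47.8)(52) = 135.2. Total surplus = 405.6.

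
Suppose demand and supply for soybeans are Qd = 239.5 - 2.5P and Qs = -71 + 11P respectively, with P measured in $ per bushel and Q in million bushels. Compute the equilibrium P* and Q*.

Set Qd = Qs: 239.5 - 2.5P = -71 + 11P, so 310.5 = 13.5P and P* = 23.
Substitute back: Q* = 239.5 - 2.5(23) = 182.

P* = 23, Q* = 182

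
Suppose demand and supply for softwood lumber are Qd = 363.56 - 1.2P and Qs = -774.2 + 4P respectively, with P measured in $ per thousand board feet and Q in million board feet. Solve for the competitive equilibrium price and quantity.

P* = 218.8, Q* = 101

Set Qd = Qs: 363.56 - 1.2P = -774.2 + 4P, so 1137.76 = 5.2P and P* = 218.8.
Then Q* = 363.56 - 1.2(218.8) = 101.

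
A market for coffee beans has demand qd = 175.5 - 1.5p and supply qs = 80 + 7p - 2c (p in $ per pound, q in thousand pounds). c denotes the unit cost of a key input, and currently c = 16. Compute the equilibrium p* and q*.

p* = 15, q* = 153

With c = 16, supply is qs = 48 + 7p.
Equating demand and supply, 175.5 - 1.5p = 48 + 7p gives 8.5p = 127.5, so p* = 15.
Then q* = 175.5 - 1.5(15) = 153.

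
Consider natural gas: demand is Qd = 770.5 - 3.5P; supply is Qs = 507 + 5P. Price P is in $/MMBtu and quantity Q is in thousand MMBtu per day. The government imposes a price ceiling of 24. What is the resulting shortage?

With P fixed at 24, quantity demanded is 686.5 and quantity supplied is 627.
Shortage = Qd - Qs = 686.5 - 627 = 59.5.

Shortage = 59.5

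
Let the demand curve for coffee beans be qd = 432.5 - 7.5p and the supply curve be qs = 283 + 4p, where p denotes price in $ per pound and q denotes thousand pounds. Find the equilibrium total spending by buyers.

The market clears where 432.5 - 7.5p = 283 + 4p. Rearranging, 11.5p = 149.5, hence p* = 13.
Substitute back: q* = 432.5 - 7.5(13) = 335.
Total spending by buyers = p* × q* = 13 × 335 = 4355.

Total spending by buyers = 4355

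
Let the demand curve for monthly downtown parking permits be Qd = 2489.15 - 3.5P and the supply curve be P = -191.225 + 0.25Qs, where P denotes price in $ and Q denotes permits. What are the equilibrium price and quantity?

Rewriting in direct form: Qs = 764.9 + 4P.
Set Qd = Qs: 2489.15 - 3.5P = 764.9 + 4P, so 1724.25 = 7.5P and P* = 229.9.
Plugging P* into demand: Q* = 2489.15 - 3.5(229.9) = 1684.5.

P* = 229.9, Q* = 1684.5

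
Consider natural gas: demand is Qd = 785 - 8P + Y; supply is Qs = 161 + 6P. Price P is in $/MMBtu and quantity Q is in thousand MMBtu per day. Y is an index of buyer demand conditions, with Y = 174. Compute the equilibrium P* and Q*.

With Y = 174, demand is Qd = 959 - 8P.
At equilibrium Qd = Qs, so 959 - 8P = 161 + 6P; collecting terms, 798 = 14P and P* = 57.
Substitute back: Q* = 959 - 8(57) = 503.

P* = 57, Q* = 503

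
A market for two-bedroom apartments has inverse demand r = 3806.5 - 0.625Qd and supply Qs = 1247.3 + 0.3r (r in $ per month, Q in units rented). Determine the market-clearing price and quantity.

In direct form, Qd = 6090.4 - 1.6r.
Equating demand and supply, 6090.4 - 1.6r = 1247.3 + 0.3r gives 1.9r = 4843.1, so r* = 2549.
From the demand curve, Q* = 6090.4 - 1.6(2549) = 2012.

r* = 2549, Q* = 2012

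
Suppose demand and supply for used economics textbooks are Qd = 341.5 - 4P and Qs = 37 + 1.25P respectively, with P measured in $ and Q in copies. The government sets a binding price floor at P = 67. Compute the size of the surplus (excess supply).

Surplus = 47.25

At P = 67: Qd = 73.5 and Qs = 120.75.
Surplus = Qs - Qd = 120.75 - 73.5 = 47.25.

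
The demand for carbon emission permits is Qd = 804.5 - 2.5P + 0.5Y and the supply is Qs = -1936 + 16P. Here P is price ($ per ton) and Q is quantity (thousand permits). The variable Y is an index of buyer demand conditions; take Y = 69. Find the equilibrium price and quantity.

With Y = 69, demand is Qd = 839 - 2.5P.
At equilibrium Qd = Qs, so 839 - 2.5P = -1936 + 16P; collecting terms, 2775 = 18.5P and P* = 150.
From the demand curve, Q* = 839 - 2.5(150) = 464.

P* = 150, Q* = 464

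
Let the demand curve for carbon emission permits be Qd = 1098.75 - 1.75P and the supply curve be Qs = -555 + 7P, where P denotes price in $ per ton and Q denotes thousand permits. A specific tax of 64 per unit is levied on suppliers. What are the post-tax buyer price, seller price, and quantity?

With a tax of 64 on suppliers, they supply based on the net price P_s = P_b - 64, so Qs = -1003 + 7P_b.
Market clearing requires 1098.75 - 1.75P_b = -1003 + 7P_b; hence 2101.75 = 8.75P_b and P_b = 240.2.
Then P_s = 240.2 - 64 = 176.2 and Q = 1098.75 - 1.75(240.2) = 678.4.

P_b = 240.2, P_s = 176.2, Q = 678.4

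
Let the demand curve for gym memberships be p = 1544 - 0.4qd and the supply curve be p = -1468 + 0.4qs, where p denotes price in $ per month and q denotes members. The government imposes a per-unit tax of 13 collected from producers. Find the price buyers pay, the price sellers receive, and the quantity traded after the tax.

Rewriting in direct form: qd = 3860 - 2.5p and qs = 3670 + 2.5p.
The tax drives a wedge p_b - p_s = 13. Substituting p_s = p_b - 13 into supply: qs = 3637.5 + 2.5p_b.
Set qd = qs: 3860 - 2.5p_b = 3637.5 + 2.5p_b, so 222.5 = 5p_b and p_b = 44.5.
Then p_s = 44.5 - 13 = 31.5 and q = 3860 - 2.5(44.5) = 3748.75.

p_b = 44.5, p_s = 31.5, q = 3748.75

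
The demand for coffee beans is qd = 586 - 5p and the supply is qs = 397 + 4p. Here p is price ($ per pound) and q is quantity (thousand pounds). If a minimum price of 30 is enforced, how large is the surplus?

At p = 30: qd = 436 and qs = 517.
Surplus = qs - qd = 517 - 436 = 81.

Surplus = 81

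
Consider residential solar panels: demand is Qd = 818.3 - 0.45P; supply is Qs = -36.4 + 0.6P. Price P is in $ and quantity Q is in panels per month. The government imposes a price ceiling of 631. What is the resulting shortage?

Shortage = 192.15

Evaluating both curves at the ceiling price 631 gives Qd = 534.35, Qs = 342.2.
Shortage = Qd - Qs = 534.35 - 342.2 = 192.15.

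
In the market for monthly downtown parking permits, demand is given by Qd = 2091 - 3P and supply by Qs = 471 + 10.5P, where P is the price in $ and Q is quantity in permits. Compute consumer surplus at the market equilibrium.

Consumer surplus = 499393.5

The market clears where 2091 - 3P = 471 + 10.5P. Rearranging, 13.5P = 1620, hence P* = 120.
Substitute back: Q* = 2091 - 3(120) = 1731.
Demand choke price (Qd = 0): P = 2091/3 = 697. Consumer surplus = ½ × (697 - 120) × 1731 = 499393.5.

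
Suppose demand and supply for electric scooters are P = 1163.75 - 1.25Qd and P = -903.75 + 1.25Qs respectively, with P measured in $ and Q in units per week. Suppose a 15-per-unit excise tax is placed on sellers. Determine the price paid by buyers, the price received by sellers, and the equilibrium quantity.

Rewriting in direct form: Qd = 931 - 0.8P and Qs = 723 + 0.8P.
Sellers keep P_s = P_b - 15 per unit, so supply in terms of the buyer price is Qs = 711 + 0.8P_b.
Market clearing requires 931 - 0.8P_b = 711 + 0.8P_b; hence 220 = 1.6P_b and P_b = 137.5.
Then P_s = 137.5 - 15 = 122.5 and Q = 931 - 0.8(137.5) = 821.

P_b = 137.5, P_s = 122.5, Q = 821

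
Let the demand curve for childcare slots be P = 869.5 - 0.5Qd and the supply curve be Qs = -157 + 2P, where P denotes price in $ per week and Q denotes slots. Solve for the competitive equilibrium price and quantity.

P* = 474, Q* = 791

Rewriting in direct form: Qd = 1739 - 2P.
The market clears where 1739 - 2P = -157 + 2P. Rearranging, 4P = 1896, hence P* = 474.
From the demand curve, Q* = 1739 - 2(474) = 791.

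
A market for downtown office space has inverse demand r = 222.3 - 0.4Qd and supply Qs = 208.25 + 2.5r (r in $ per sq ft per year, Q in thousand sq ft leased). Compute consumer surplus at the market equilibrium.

Consumer surplus = 29184.8

In direct form, Qd = 555.75 - 2.5r.
Set Qd = Qs: 555.75 - 2.5r = 208.25 + 2.5r, so 347.5 = 5r and r* = 69.5.
From the demand curve, Q* = 555.75 - 2.5(69.5) = 382.
Demand choke price (Qd = 0): r = 555.75/2.5 = 222.3. Consumer surplus = ½ × (222.3 - 69.5) × 382 = 29184.8.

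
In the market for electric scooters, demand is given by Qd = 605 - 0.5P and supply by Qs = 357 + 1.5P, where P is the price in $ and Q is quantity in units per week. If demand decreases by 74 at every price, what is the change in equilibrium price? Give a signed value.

The market clears where 605 - 0.5P = 357 + 1.5P. Rearranging, 2P = 248, hence P* = 124.
Then Q* = 605 - 0.5(124) = 543.
After the shift, demand is Qd = 531 - 0.5P.
Re-solving, 2P = 174 gives P = 87 and Q = 487.5.
ΔP = 87 - 124 = -37.

ΔP = -37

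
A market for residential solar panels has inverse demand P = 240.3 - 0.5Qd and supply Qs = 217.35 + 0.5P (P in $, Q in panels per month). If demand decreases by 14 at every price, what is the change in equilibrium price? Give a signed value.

Rewriting in direct form: Qd = 480.6 - 2P.
Set Qd = Qs: 480.6 - 2P = 217.35 + 0.5P, so 263.25 = 2.5P and P* = 105.3.
Then Q* = 480.6 - 2(105.3) = 270.
After the shift, demand is Qd = 466.6 - 2P.
Re-solving, 2.5P = 249.25 gives P = 99.7 and Q = 267.2.
ΔP = 99.7 - 105.3 = -5.6.

ΔP = -5.6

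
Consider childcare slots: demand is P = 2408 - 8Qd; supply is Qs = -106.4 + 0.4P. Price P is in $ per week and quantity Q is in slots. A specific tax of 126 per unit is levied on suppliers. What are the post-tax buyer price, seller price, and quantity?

Solving each curve for Q: Qd = 301 - 0.125P.
Suppliers keep P_s = P_b - 126 per unit, so supply in terms of the buyer price is Qs = -156.8 + 0.4P_b.
Set Qd = Qs: 301 - 0.125P_b = -156.8 + 0.4P_b, so 457.8 = 0.525P_b and P_b = 872.
So P_s = 746 and the quantity traded is Q = 301 - 0.125(872) = 192.

P_b = 872, P_s = 746, Q = 192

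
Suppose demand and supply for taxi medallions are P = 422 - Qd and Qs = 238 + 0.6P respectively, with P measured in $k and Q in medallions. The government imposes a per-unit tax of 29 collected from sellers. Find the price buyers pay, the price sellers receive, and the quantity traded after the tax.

In direct form, Qd = 422 - P.
With a tax of 29 on sellers, they supply based on the net price P_s = P_b - 29, so Qs = 220.6 + 0.6P_b.
Set Qd = Qs: 422 - P_b = 220.6 + 0.6P_b, so 201.4 = 1.6P_b and P_b = 125.875.
Then P_s = 125.875 - 29 = 96.875 and Q = 422 - 125.875 = 296.125.

P_b = 125.875, P_s = 96.875, Q = 296.125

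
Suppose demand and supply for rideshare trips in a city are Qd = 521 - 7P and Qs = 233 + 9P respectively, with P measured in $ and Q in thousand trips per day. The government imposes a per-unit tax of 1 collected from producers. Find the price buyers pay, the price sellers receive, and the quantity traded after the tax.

P_b = 18.5625, P_s = 17.5625, Q = 391.0625

With a tax of 1 on producers, they supply based on the net price P_s = P_b - 1, so Qs = 224 + 9P_b.
Equate demand and the shifted supply: 521 - 7P_b = 224 + 9P_b, giving 16P_b = 297, so P_b = 18.5625.
So P_s = 17.5625 and the quantity traded is Q = 521 - 7(18.5625) = 391.0625.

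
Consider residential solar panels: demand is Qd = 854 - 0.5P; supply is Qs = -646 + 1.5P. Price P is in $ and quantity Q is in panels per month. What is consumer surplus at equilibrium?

At equilibrium Qd = Qs, so 854 - 0.5P = -646 + 1.5P; collecting terms, 1500 = 2P and P* = 750.
Plugging P* into demand: Q* = 854 - 0.5(750) = 479.
Demand choke price (Qd = 0): P = 854/0.5 = 1708. Consumer surplus = ½ × (1708 - 750) × 479 = 229441.

Consumer surplus = 229441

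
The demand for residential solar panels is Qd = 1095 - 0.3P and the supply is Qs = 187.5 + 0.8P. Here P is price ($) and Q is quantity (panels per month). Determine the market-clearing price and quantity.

P* = 825, Q* = 847.5

The market clears where 1095 - 0.3P = 187.5 + 0.8P. Rearranging, 1.1P = 907.5, hence P* = 825.
Substitute back: Q* = 1095 - 0.3(825) = 847.5.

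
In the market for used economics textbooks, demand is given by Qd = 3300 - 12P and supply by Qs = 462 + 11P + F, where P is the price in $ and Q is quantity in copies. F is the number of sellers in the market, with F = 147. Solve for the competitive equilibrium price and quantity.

With F = 147, supply is Qs = 609 + 11P.
Equating demand and supply, 3300 - 12P = 609 + 11P gives 23P = 2691, so P* = 117.
Plugging P* into demand: Q* = 3300 - 12(117) = 1896.

P* = 117, Q* = 1896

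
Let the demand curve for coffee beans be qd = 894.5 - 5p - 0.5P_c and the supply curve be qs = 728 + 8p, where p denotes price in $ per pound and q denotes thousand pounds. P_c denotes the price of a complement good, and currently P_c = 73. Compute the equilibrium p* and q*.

With P_c = 73, demand is qd = 858 - 5p.
At equilibrium qd = qs, so 858 - 5p = 728 + 8p; collecting terms, 130 = 13p and p* = 10.
From the demand curve, q* = 858 - 5(10) = 808.

p* = 10, q* = 808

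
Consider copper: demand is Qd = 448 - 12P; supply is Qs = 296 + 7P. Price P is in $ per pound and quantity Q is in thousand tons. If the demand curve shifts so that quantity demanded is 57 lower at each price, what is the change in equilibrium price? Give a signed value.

ΔP = -3

Equating demand and supply, 448 - 12P = 296 + 7P gives 19P = 152, so P* = 8.
Then Q* = 448 - 12(8) = 352.
After the shift, demand is Qd = 391 - 12P.
The new intersection has 95 = 19P, i.e. P = 5, Q = 331.
ΔP = 5 - 8 = -3.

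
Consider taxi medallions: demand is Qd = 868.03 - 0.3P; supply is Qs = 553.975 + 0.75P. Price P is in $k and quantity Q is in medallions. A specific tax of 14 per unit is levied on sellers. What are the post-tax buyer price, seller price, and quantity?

P_b = 309.1, P_s = 295.1, Q = 775.3

Sellers keep P_s = P_b - 14 per unit, so supply in terms of the buyer price is Qs = 543.475 + 0.75P_b.
Equate demand and the shifted supply: 868.03 - 0.3P_b = 543.475 + 0.75P_b, giving 1.05P_b = 324.555, so P_b = 309.1.
So P_s = 295.1 and the quantity traded is Q = 868.03 - 0.3(309.1) = 775.3.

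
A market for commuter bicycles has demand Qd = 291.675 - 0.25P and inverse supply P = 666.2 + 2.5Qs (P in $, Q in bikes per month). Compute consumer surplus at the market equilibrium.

Consumer surplus = 11858

Rewriting in direct form: Qs = -266.48 + 0.4P.
Equating demand and supply, 291.675 - 0.25P = -266.48 + 0.4P gives 0.65P = 558.155, so P* = 858.7.
From the demand curve, Q* = 291.675 - 0.25(858.7) = 77.
Demand choke price (Qd = 0): P = 291.675/0.25 = 1166.7. Consumer surplus = ½ × (1166.7 - 858.7) × 77 = 11858.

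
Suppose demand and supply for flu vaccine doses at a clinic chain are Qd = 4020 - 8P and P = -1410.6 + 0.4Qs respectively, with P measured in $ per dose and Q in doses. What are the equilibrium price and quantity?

P* = 47, Q* = 3644

In direct form, Qs = 3526.5 + 2.5P.
At equilibrium Qd = Qs, so 4020 - 8P = 3526.5 + 2.5P; collecting terms, 493.5 = 10.5P and P* = 47.
Plugging P* into demand: Q* = 4020 - 8(47) = 3644.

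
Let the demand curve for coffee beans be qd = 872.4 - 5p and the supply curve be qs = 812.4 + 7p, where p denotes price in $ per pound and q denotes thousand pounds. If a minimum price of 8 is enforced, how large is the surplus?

Evaluating both curves at the floor price 8 gives qd = 832.4, qs = 868.4.
Surplus = qs - qd = 868.4 - 832.4 = 36.

Surplus = 36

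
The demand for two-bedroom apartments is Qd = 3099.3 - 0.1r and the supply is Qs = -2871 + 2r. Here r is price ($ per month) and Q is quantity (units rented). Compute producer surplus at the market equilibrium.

Producer surplus = 1981056.25

At equilibrium Qd = Qs, so 3099.3 - 0.1r = -2871 + 2r; collecting terms, 5970.3 = 2.1r and r* = 2843.
Then Q* = 3099.3 - 0.1(2843) = 2815.
Supply choke price (Qs = 0): r = 1435.5. Producer surplus = ½ × (2843 - 1435.5) × 2815 = 1981056.25.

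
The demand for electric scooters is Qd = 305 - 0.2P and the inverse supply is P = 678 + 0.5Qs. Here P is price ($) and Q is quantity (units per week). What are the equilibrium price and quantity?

In direct form, Qs = -1356 + 2P.
Set Qd = Qs: 305 - 0.2P = -1356 + 2P, so 1661 = 2.2P and P* = 755.
Plugging P* into demand: Q* = 305 - 0.2(755) = 154.

P* = 755, Q* = 154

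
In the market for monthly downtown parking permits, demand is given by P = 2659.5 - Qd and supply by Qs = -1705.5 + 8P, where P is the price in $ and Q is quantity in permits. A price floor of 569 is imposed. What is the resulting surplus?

Inverting to quantity form: Qd = 2659.5 - P.
With P fixed at 569, quantity demanded is 2090.5 and quantity supplied is 2846.5.
Surplus = Qs - Qd = 2846.5 - 2090.5 = 756.

Surplus = 756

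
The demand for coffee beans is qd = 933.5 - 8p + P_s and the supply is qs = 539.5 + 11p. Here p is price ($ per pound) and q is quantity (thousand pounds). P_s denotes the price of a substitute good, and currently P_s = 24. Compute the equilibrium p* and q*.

With P_s = 24, demand is qd = 957.5 - 8p.
At equilibrium qd = qs, so 957.5 - 8p = 539.5 + 11p; collecting terms, 418 = 19p and p* = 22.
Plugging p* into demand: q* = 957.5 - 8(22) = 781.5.

p* = 22, q* = 781.5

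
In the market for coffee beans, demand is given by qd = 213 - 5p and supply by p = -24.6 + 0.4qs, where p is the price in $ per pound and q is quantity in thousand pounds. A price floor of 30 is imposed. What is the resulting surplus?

Inverting to quantity form: qs = 61.5 + 2.5p.
Evaluating both curves at the floor price 30 gives qd = 63, qs = 136.5.
Surplus = qs - qd = 136.5 - 63 = 73.5.

Surplus = 73.5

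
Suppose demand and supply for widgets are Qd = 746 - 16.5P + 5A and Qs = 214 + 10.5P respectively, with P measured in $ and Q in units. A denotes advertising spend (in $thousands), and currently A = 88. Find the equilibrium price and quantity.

With A = 88, demand is Qd = 1186 - 16.5P.
Equating demand and supply, 1186 - 16.5P = 214 + 10.5P gives 27P = 972, so P* = 36.
Plugging P* into demand: Q* = 1186 - 16.5(36) = 592.

P* = 36, Q* = 592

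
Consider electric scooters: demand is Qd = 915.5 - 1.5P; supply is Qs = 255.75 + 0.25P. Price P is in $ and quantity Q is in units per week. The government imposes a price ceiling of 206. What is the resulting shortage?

At P = 206: Qd = 606.5 and Qs = 307.25.
Shortage = Qd - Qs = 606.5 - 307.25 = 299.25.

Shortage = 299.25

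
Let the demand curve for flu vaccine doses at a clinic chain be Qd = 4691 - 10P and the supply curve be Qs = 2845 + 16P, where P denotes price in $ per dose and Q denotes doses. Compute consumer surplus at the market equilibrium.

Consumer surplus = 792418.05

The market clears where 4691 - 10P = 2845 + 16P. Rearranging, 26P = 1846, hence P* = 71.
Substitute back: Q* = 4691 - 10(71) = 3981.
Demand choke price (Qd = 0): P = 4691/10 = 469.1. Consumer surplus = ½ × (469.1 - 71) × 3981 = 792418.05.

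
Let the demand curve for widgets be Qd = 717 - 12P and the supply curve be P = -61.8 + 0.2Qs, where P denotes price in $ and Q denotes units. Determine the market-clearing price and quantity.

Solving each curve for Q: Qs = 309 + 5P.
At equilibrium Qd = Qs, so 717 - 12P = 309 + 5P; collecting terms, 408 = 17P and P* = 24.
From the demand curve, Q* = 717 - 12(24) = 429.

P* = 24, Q* = 429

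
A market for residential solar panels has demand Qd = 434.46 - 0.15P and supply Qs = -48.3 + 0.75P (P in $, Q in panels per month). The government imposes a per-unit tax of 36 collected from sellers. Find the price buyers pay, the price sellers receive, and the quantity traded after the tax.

The tax drives a wedge P_b - P_s = 36. Substituting P_s = P_b - 36 into supply: Qs = -75.3 + 0.75P_b.
Market clearing requires 434.46 - 0.15P_b = -75.3 + 0.75P_b; hence 509.76 = 0.9P_b and P_b = 566.4.
So P_s = 530.4 and the quantity traded is Q = 434.46 - 0.15(566.4) = 349.5.

P_b = 566.4, P_s = 530.4, Q = 349.5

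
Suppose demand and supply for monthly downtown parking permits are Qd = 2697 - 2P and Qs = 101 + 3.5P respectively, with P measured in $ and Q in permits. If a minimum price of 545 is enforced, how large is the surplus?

Evaluating both curves at the floor price 545 gives Qd = 1607, Qs = 2008.5.
Surplus = Qs - Qd = 2008.5 - 1607 = 401.5.

Surplus = 401.5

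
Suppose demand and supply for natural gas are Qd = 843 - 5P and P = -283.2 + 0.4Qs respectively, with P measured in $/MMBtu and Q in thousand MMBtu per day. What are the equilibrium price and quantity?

P* = 18, Q* = 753

Inverting to quantity form: Qs = 708 + 2.5P.
The market clears where 843 - 5P = 708 + 2.5P. Rearranging, 7.5P = 135, hence P* = 18.
Substitute back: Q* = 843 - 5(18) = 753.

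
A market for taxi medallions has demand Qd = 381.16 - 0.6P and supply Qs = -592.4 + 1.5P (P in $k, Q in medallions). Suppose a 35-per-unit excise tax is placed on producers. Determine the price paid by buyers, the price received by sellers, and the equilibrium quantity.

The tax drives a wedge P_b - P_s = 35. Substituting P_s = P_b - 35 into supply: Qs = -644.9 + 1.5P_b.
Equate demand and the shifted supply: 381.16 - 0.6P_b = -644.9 + 1.5P_b, giving 2.1P_b = 1026.06, so P_b = 488.6.
So P_s = 453.6 and the quantity traded is Q = 381.16 - 0.6(488.6) = 88.

P_b = 488.6, P_s = 453.6, Q = 88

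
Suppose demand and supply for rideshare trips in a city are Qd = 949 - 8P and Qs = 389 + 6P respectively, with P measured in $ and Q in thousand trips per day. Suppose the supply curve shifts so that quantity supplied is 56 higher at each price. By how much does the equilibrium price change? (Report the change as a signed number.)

At equilibrium Qd = Qs, so 949 - 8P = 389 + 6P; collecting terms, 560 = 14P and P* = 40.
From the demand curve, Q* = 949 - 8(40) = 629.
After the shift, supply is Qs = 445 + 6P.
The new intersection has 504 = 14P, i.e. P = 36, Q = 661.
ΔP = 36 - 40 = -4.

ΔP = -4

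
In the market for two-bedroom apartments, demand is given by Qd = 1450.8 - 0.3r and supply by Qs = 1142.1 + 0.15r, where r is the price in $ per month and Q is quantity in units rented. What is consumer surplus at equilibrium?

Consumer surplus = 2583375

The market clears where 1450.8 - 0.3r = 1142.1 + 0.15r. Rearranging, 0.45r = 308.7, hence r* = 686.
Then Q* = 1450.8 - 0.3(686) = 1245.
Demand choke price (Qd = 0): r = 1450.8/0.3 = 4836. Consumer surplus = ½ × (4836 - 686) × 1245 = 2583375.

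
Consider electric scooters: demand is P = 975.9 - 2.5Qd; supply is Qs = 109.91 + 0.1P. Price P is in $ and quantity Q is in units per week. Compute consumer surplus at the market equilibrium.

Inverting to quantity form: Qd = 390.36 - 0.4P.
Equating demand and supply, 390.36 - 0.4P = 109.91 + 0.1P gives 0.5P = 280.45, so P* = 560.9.
Then Q* = 390.36 - 0.4(560.9) = 166.
Demand choke price (Qd = 0): P = 390.36/0.4 = 975.9. Consumer surplus = ½ × (975.9 - 560.9) × 166 = 34445.

Consumer surplus = 34445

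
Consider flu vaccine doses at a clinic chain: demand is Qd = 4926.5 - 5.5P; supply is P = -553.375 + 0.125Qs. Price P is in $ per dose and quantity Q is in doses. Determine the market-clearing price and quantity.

Inverting to quantity form: Qs = 4427 + 8P.
The market clears where 4926.5 - 5.5P = 4427 + 8P. Rearranging, 13.5P = 499.5, hence P* = 37.
Substitute back: Q* = 4926.5 - 5.5(37) = 4723.

P* = 37, Q* = 4723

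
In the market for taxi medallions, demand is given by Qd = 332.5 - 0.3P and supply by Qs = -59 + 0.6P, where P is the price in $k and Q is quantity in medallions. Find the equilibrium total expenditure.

The market clears where 332.5 - 0.3P = -59 + 0.6P. Rearranging, 0.9P = 391.5, hence P* = 435.
Then Q* = 332.5 - 0.3(435) = 202.
Total expenditure = P* × Q* = 435 × 202 = 87870.

Total expenditure = 87870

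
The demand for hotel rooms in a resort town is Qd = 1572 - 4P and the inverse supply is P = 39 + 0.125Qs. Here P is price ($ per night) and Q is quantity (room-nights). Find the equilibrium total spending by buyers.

Total spending by buyers = 148208

In direct form, Qs = -312 + 8P.
The market clears where 1572 - 4P = -312 + 8P. Rearranging, 12P = 1884, hence P* = 157.
Then Q* = 1572 - 4(157) = 944.
Total spending by buyers = P* × Q* = 157 × 944 = 148208.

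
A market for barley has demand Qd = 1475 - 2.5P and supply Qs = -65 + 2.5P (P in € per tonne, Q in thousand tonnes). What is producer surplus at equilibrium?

Producer surplus = 99405

Set Qd = Qs: 1475 - 2.5P = -65 + 2.5P, so 1540 = 5P and P* = 308.
Then Q* = 1475 - 2.5(308) = 705.
Supply choke price (Qs = 0): P = 26. Producer surplus = ½ × (308 - 26) × 705 = 99405.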